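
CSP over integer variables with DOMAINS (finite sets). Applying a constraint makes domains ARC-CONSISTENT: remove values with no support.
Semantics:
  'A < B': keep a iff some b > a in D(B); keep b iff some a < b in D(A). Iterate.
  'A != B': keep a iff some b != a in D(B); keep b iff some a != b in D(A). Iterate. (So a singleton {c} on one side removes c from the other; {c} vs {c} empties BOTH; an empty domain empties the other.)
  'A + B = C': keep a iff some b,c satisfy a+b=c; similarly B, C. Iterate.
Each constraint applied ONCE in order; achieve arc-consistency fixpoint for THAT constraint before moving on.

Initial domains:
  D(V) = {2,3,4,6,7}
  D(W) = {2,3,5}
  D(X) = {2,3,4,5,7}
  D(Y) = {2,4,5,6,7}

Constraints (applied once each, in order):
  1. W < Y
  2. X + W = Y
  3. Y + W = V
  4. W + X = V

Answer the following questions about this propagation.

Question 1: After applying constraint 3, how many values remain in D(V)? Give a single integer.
Constraint 1 (W < Y) on D(W)={2,3,5} D(Y)={2,4,5,6,7}: Y {2,4,5,6,7}->{4,5,6,7}
Constraint 2 (X + W = Y) on D(X)={2,3,4,5,7} D(W)={2,3,5} D(Y)={4,5,6,7}: X {2,3,4,5,7}->{2,3,4,5}
Constraint 3 (Y + W = V) on D(Y)={4,5,6,7} D(W)={2,3,5} D(V)={2,3,4,6,7}: Y {4,5,6,7}->{4,5}; W {2,3,5}->{2,3}; V {2,3,4,6,7}->{6,7}
So after constraint 3: D(V)={6,7}, size = 2

Answer: 2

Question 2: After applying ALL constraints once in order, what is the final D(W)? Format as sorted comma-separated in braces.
Answer: {2,3}

Derivation:
Constraint 1 (W < Y) on D(W)={2,3,5} D(Y)={2,4,5,6,7}: Y {2,4,5,6,7}->{4,5,6,7}
Constraint 2 (X + W = Y) on D(X)={2,3,4,5,7} D(W)={2,3,5} D(Y)={4,5,6,7}: X {2,3,4,5,7}->{2,3,4,5}
Constraint 3 (Y + W = V) on D(Y)={4,5,6,7} D(W)={2,3,5} D(V)={2,3,4,6,7}: Y {4,5,6,7}->{4,5}; W {2,3,5}->{2,3}; V {2,3,4,6,7}->{6,7}
Constraint 4 (W + X = V) on D(W)={2,3} D(X)={2,3,4,5} D(V)={6,7}: X {2,3,4,5}->{3,4,5}
So after all 4 constraints: D(W) = {2,3}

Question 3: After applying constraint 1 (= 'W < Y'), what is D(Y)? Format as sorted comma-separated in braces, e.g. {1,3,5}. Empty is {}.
Constraint 1 (W < Y) on D(W)={2,3,5} D(Y)={2,4,5,6,7}: Y {2,4,5,6,7}->{4,5,6,7}
So after constraint 1: D(Y) = {4,5,6,7}

Answer: {4,5,6,7}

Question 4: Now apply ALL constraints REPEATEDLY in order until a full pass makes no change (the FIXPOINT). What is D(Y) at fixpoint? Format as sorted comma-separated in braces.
Answer: {}

Derivation:
pass 0 (initial): D(Y)={2,4,5,6,7}
pass 1: V {2,3,4,6,7}->{6,7}; W {2,3,5}->{2,3}; X {2,3,4,5,7}->{3,4,5}; Y {2,4,5,6,7}->{4,5}
pass 2: V {6,7}->{}; W {2,3}->{}; X {3,4,5}->{}; Y {4,5}->{5}
pass 3: Y {5}->{}
pass 4: no change
Fixpoint after 4 passes: D(Y) = {}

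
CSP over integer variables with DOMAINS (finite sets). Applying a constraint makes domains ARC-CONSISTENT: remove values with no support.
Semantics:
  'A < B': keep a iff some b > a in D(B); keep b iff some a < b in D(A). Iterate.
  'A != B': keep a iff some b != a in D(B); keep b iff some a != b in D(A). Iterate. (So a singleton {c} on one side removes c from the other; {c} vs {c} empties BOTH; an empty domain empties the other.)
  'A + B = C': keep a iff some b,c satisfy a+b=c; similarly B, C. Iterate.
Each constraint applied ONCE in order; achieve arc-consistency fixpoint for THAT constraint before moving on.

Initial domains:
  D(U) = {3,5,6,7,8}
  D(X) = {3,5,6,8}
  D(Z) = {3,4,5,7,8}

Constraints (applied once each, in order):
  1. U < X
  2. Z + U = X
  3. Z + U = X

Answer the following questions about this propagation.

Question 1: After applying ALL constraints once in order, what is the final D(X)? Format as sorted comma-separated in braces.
Constraint 1 (U < X) on D(U)={3,5,6,7,8} D(X)={3,5,6,8}: U {3,5,6,7,8}->{3,5,6,7}; X {3,5,6,8}->{5,6,8}
Constraint 2 (Z + U = X) on D(Z)={3,4,5,7,8} D(U)={3,5,6,7} D(X)={5,6,8}: Z {3,4,5,7,8}->{3,5}; U {3,5,6,7}->{3,5}; X {5,6,8}->{6,8}
Constraint 3 (Z + U = X) on D(Z)={3,5} D(U)={3,5} D(X)={6,8}: no change
So after all 3 constraints: D(X) = {6,8}

Answer: {6,8}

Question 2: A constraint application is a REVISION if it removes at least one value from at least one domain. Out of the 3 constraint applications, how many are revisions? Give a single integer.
Constraint 1 (U < X) on D(U)={3,5,6,7,8} D(X)={3,5,6,8}: U {3,5,6,7,8}->{3,5,6,7}; X {3,5,6,8}->{5,6,8} => REVISION
Constraint 2 (Z + U = X) on D(Z)={3,4,5,7,8} D(U)={3,5,6,7} D(X)={5,6,8}: Z {3,4,5,7,8}->{3,5}; U {3,5,6,7}->{3,5}; X {5,6,8}->{6,8} => REVISION
Constraint 3 (Z + U = X) on D(Z)={3,5} D(U)={3,5} D(X)={6,8}: no change => not a revision
Total revisions = 2

Answer: 2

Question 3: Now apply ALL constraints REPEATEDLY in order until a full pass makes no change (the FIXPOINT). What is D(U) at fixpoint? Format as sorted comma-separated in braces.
Answer: {3,5}

Derivation:
pass 0 (initial): D(U)={3,5,6,7,8}
pass 1: U {3,5,6,7,8}->{3,5}; X {3,5,6,8}->{6,8}; Z {3,4,5,7,8}->{3,5}
pass 2: no change
Fixpoint after 2 passes: D(U) = {3,5}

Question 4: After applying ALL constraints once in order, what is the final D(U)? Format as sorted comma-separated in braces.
Constraint 1 (U < X) on D(U)={3,5,6,7,8} D(X)={3,5,6,8}: U {3,5,6,7,8}->{3,5,6,7}; X {3,5,6,8}->{5,6,8}
Constraint 2 (Z + U = X) on D(Z)={3,4,5,7,8} D(U)={3,5,6,7} D(X)={5,6,8}: Z {3,4,5,7,8}->{3,5}; U {3,5,6,7}->{3,5}; X {5,6,8}->{6,8}
Constraint 3 (Z + U = X) on D(Z)={3,5} D(U)={3,5} D(X)={6,8}: no change
So after all 3 constraints: D(U) = {3,5}

Answer: {3,5}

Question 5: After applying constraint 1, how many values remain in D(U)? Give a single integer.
Answer: 4

Derivation:
Constraint 1 (U < X) on D(U)={3,5,6,7,8} D(X)={3,5,6,8}: U {3,5,6,7,8}->{3,5,6,7}; X {3,5,6,8}->{5,6,8}
So after constraint 1: D(U)={3,5,6,7}, size = 4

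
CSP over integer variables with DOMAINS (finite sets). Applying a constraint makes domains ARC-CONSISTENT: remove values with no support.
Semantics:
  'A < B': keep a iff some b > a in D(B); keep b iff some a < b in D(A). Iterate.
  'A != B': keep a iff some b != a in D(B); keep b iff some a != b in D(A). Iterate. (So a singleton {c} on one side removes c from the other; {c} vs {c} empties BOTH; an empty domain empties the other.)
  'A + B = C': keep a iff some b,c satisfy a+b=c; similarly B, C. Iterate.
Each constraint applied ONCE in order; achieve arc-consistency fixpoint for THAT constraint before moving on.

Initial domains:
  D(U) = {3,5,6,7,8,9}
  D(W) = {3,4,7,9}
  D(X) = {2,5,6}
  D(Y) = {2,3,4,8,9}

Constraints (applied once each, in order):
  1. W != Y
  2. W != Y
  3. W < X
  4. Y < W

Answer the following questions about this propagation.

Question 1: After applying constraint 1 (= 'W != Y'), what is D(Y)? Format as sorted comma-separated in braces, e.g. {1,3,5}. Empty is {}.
Constraint 1 (W != Y) on D(W)={3,4,7,9} D(Y)={2,3,4,8,9}: no change
So after constraint 1: D(Y) = {2,3,4,8,9}

Answer: {2,3,4,8,9}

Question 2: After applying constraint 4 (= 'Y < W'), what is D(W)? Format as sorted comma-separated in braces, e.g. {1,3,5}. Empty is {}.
Answer: {3,4}

Derivation:
Constraint 1 (W != Y) on D(W)={3,4,7,9} D(Y)={2,3,4,8,9}: no change
Constraint 2 (W != Y) on D(W)={3,4,7,9} D(Y)={2,3,4,8,9}: no change
Constraint 3 (W < X) on D(W)={3,4,7,9} D(X)={2,5,6}: W {3,4,7,9}->{3,4}; X {2,5,6}->{5,6}
Constraint 4 (Y < W) on D(Y)={2,3,4,8,9} D(W)={3,4}: Y {2,3,4,8,9}->{2,3}
So after constraint 4: D(W) = {3,4}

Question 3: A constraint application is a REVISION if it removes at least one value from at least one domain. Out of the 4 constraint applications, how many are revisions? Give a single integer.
Constraint 1 (W != Y) on D(W)={3,4,7,9} D(Y)={2,3,4,8,9}: no change => not a revision
Constraint 2 (W != Y) on D(W)={3,4,7,9} D(Y)={2,3,4,8,9}: no change => not a revision
Constraint 3 (W < X) on D(W)={3,4,7,9} D(X)={2,5,6}: W {3,4,7,9}->{3,4}; X {2,5,6}->{5,6} => REVISION
Constraint 4 (Y < W) on D(Y)={2,3,4,8,9} D(W)={3,4}: Y {2,3,4,8,9}->{2,3} => REVISION
Total revisions = 2

Answer: 2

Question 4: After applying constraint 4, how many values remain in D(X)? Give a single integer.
Constraint 1 (W != Y) on D(W)={3,4,7,9} D(Y)={2,3,4,8,9}: no change
Constraint 2 (W != Y) on D(W)={3,4,7,9} D(Y)={2,3,4,8,9}: no change
Constraint 3 (W < X) on D(W)={3,4,7,9} D(X)={2,5,6}: W {3,4,7,9}->{3,4}; X {2,5,6}->{5,6}
Constraint 4 (Y < W) on D(Y)={2,3,4,8,9} D(W)={3,4}: Y {2,3,4,8,9}->{2,3}
So after constraint 4: D(X)={5,6}, size = 2

Answer: 2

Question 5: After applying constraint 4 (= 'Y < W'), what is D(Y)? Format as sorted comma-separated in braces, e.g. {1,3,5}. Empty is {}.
Constraint 1 (W != Y) on D(W)={3,4,7,9} D(Y)={2,3,4,8,9}: no change
Constraint 2 (W != Y) on D(W)={3,4,7,9} D(Y)={2,3,4,8,9}: no change
Constraint 3 (W < X) on D(W)={3,4,7,9} D(X)={2,5,6}: W {3,4,7,9}->{3,4}; X {2,5,6}->{5,6}
Constraint 4 (Y < W) on D(Y)={2,3,4,8,9} D(W)={3,4}: Y {2,3,4,8,9}->{2,3}
So after constraint 4: D(Y) = {2,3}

Answer: {2,3}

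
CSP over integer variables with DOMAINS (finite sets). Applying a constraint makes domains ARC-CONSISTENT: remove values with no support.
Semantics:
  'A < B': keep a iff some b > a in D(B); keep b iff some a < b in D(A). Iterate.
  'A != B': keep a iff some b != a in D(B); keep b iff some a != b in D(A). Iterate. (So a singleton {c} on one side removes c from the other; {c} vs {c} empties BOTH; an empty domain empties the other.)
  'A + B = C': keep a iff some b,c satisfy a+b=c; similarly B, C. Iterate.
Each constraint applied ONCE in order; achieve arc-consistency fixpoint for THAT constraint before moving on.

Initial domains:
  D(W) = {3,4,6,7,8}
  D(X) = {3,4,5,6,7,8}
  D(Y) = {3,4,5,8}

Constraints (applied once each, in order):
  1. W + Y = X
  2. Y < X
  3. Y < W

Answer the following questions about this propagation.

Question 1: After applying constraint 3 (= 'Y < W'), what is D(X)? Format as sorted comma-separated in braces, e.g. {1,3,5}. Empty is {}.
Constraint 1 (W + Y = X) on D(W)={3,4,6,7,8} D(Y)={3,4,5,8} D(X)={3,4,5,6,7,8}: W {3,4,6,7,8}->{3,4}; Y {3,4,5,8}->{3,4,5}; X {3,4,5,6,7,8}->{6,7,8}
Constraint 2 (Y < X) on D(Y)={3,4,5} D(X)={6,7,8}: no change
Constraint 3 (Y < W) on D(Y)={3,4,5} D(W)={3,4}: Y {3,4,5}->{3}; W {3,4}->{4}
So after constraint 3: D(X) = {6,7,8}

Answer: {6,7,8}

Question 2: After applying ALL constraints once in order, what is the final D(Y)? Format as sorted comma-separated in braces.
Constraint 1 (W + Y = X) on D(W)={3,4,6,7,8} D(Y)={3,4,5,8} D(X)={3,4,5,6,7,8}: W {3,4,6,7,8}->{3,4}; Y {3,4,5,8}->{3,4,5}; X {3,4,5,6,7,8}->{6,7,8}
Constraint 2 (Y < X) on D(Y)={3,4,5} D(X)={6,7,8}: no change
Constraint 3 (Y < W) on D(Y)={3,4,5} D(W)={3,4}: Y {3,4,5}->{3}; W {3,4}->{4}
So after all 3 constraints: D(Y) = {3}

Answer: {3}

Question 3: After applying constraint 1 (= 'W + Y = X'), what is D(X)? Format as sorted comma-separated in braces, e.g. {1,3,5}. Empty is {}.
Constraint 1 (W + Y = X) on D(W)={3,4,6,7,8} D(Y)={3,4,5,8} D(X)={3,4,5,6,7,8}: W {3,4,6,7,8}->{3,4}; Y {3,4,5,8}->{3,4,5}; X {3,4,5,6,7,8}->{6,7,8}
So after constraint 1: D(X) = {6,7,8}

Answer: {6,7,8}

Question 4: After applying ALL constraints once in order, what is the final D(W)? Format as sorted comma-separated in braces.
Constraint 1 (W + Y = X) on D(W)={3,4,6,7,8} D(Y)={3,4,5,8} D(X)={3,4,5,6,7,8}: W {3,4,6,7,8}->{3,4}; Y {3,4,5,8}->{3,4,5}; X {3,4,5,6,7,8}->{6,7,8}
Constraint 2 (Y < X) on D(Y)={3,4,5} D(X)={6,7,8}: no change
Constraint 3 (Y < W) on D(Y)={3,4,5} D(W)={3,4}: Y {3,4,5}->{3}; W {3,4}->{4}
So after all 3 constraints: D(W) = {4}

Answer: {4}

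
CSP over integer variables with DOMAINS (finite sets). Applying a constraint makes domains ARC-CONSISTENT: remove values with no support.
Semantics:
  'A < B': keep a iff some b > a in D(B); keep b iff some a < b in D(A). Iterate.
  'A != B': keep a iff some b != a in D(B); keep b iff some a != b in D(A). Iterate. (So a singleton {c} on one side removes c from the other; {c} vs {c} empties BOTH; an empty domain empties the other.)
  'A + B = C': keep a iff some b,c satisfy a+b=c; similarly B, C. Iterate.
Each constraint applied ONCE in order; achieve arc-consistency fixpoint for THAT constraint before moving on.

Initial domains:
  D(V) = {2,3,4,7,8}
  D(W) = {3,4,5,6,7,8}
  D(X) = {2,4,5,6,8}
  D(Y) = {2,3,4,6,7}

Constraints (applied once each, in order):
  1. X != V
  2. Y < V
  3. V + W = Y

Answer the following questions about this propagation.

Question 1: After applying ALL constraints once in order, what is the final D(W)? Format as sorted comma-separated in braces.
Answer: {3,4}

Derivation:
Constraint 1 (X != V) on D(X)={2,4,5,6,8} D(V)={2,3,4,7,8}: no change
Constraint 2 (Y < V) on D(Y)={2,3,4,6,7} D(V)={2,3,4,7,8}: V {2,3,4,7,8}->{3,4,7,8}
Constraint 3 (V + W = Y) on D(V)={3,4,7,8} D(W)={3,4,5,6,7,8} D(Y)={2,3,4,6,7}: V {3,4,7,8}->{3,4}; W {3,4,5,6,7,8}->{3,4}; Y {2,3,4,6,7}->{6,7}
So after all 3 constraints: D(W) = {3,4}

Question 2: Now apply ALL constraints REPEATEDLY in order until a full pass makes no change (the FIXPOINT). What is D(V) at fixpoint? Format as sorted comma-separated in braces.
Answer: {}

Derivation:
pass 0 (initial): D(V)={2,3,4,7,8}
pass 1: V {2,3,4,7,8}->{3,4}; W {3,4,5,6,7,8}->{3,4}; Y {2,3,4,6,7}->{6,7}
pass 2: V {3,4}->{}; W {3,4}->{}; Y {6,7}->{}
pass 3: X {2,4,5,6,8}->{}
pass 4: no change
Fixpoint after 4 passes: D(V) = {}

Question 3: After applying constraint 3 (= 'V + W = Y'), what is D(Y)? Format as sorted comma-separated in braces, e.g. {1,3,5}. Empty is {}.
Constraint 1 (X != V) on D(X)={2,4,5,6,8} D(V)={2,3,4,7,8}: no change
Constraint 2 (Y < V) on D(Y)={2,3,4,6,7} D(V)={2,3,4,7,8}: V {2,3,4,7,8}->{3,4,7,8}
Constraint 3 (V + W = Y) on D(V)={3,4,7,8} D(W)={3,4,5,6,7,8} D(Y)={2,3,4,6,7}: V {3,4,7,8}->{3,4}; W {3,4,5,6,7,8}->{3,4}; Y {2,3,4,6,7}->{6,7}
So after constraint 3: D(Y) = {6,7}

Answer: {6,7}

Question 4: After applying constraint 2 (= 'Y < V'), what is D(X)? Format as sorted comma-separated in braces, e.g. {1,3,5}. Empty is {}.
Constraint 1 (X != V) on D(X)={2,4,5,6,8} D(V)={2,3,4,7,8}: no change
Constraint 2 (Y < V) on D(Y)={2,3,4,6,7} D(V)={2,3,4,7,8}: V {2,3,4,7,8}->{3,4,7,8}
So after constraint 2: D(X) = {2,4,5,6,8}

Answer: {2,4,5,6,8}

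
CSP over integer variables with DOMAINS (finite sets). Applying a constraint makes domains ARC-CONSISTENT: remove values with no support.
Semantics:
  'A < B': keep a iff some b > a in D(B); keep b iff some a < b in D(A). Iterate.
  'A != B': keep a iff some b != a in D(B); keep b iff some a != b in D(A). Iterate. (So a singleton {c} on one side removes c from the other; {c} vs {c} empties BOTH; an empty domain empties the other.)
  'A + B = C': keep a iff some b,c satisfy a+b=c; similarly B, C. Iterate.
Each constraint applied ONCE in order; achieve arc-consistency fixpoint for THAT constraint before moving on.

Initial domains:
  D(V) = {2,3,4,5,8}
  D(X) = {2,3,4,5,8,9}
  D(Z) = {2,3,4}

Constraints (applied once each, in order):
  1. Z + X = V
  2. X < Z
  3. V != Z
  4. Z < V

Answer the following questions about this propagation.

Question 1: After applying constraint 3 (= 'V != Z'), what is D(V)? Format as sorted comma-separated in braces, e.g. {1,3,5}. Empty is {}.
Answer: {4,5,8}

Derivation:
Constraint 1 (Z + X = V) on D(Z)={2,3,4} D(X)={2,3,4,5,8,9} D(V)={2,3,4,5,8}: X {2,3,4,5,8,9}->{2,3,4,5}; V {2,3,4,5,8}->{4,5,8}
Constraint 2 (X < Z) on D(X)={2,3,4,5} D(Z)={2,3,4}: X {2,3,4,5}->{2,3}; Z {2,3,4}->{3,4}
Constraint 3 (V != Z) on D(V)={4,5,8} D(Z)={3,4}: no change
So after constraint 3: D(V) = {4,5,8}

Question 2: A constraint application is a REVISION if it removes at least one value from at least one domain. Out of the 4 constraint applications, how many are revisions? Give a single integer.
Answer: 2

Derivation:
Constraint 1 (Z + X = V) on D(Z)={2,3,4} D(X)={2,3,4,5,8,9} D(V)={2,3,4,5,8}: X {2,3,4,5,8,9}->{2,3,4,5}; V {2,3,4,5,8}->{4,5,8} => REVISION
Constraint 2 (X < Z) on D(X)={2,3,4,5} D(Z)={2,3,4}: X {2,3,4,5}->{2,3}; Z {2,3,4}->{3,4} => REVISION
Constraint 3 (V != Z) on D(V)={4,5,8} D(Z)={3,4}: no change => not a revision
Constraint 4 (Z < V) on D(Z)={3,4} D(V)={4,5,8}: no change => not a revision
Total revisions = 2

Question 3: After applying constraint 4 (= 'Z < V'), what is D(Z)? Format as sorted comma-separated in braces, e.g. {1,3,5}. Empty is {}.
Answer: {3,4}

Derivation:
Constraint 1 (Z + X = V) on D(Z)={2,3,4} D(X)={2,3,4,5,8,9} D(V)={2,3,4,5,8}: X {2,3,4,5,8,9}->{2,3,4,5}; V {2,3,4,5,8}->{4,5,8}
Constraint 2 (X < Z) on D(X)={2,3,4,5} D(Z)={2,3,4}: X {2,3,4,5}->{2,3}; Z {2,3,4}->{3,4}
Constraint 3 (V != Z) on D(V)={4,5,8} D(Z)={3,4}: no change
Constraint 4 (Z < V) on D(Z)={3,4} D(V)={4,5,8}: no change
So after constraint 4: D(Z) = {3,4}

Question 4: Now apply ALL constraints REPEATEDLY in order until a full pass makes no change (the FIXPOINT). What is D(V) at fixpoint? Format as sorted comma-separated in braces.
Answer: {5}

Derivation:
pass 0 (initial): D(V)={2,3,4,5,8}
pass 1: V {2,3,4,5,8}->{4,5,8}; X {2,3,4,5,8,9}->{2,3}; Z {2,3,4}->{3,4}
pass 2: V {4,5,8}->{5}; X {2,3}->{2}; Z {3,4}->{3}
pass 3: no change
Fixpoint after 3 passes: D(V) = {5}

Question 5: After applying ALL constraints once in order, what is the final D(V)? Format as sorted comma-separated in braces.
Answer: {4,5,8}

Derivation:
Constraint 1 (Z + X = V) on D(Z)={2,3,4} D(X)={2,3,4,5,8,9} D(V)={2,3,4,5,8}: X {2,3,4,5,8,9}->{2,3,4,5}; V {2,3,4,5,8}->{4,5,8}
Constraint 2 (X < Z) on D(X)={2,3,4,5} D(Z)={2,3,4}: X {2,3,4,5}->{2,3}; Z {2,3,4}->{3,4}
Constraint 3 (V != Z) on D(V)={4,5,8} D(Z)={3,4}: no change
Constraint 4 (Z < V) on D(Z)={3,4} D(V)={4,5,8}: no change
So after all 4 constraints: D(V) = {4,5,8}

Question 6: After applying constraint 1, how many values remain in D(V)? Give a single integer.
Answer: 3

Derivation:
Constraint 1 (Z + X = V) on D(Z)={2,3,4} D(X)={2,3,4,5,8,9} D(V)={2,3,4,5,8}: X {2,3,4,5,8,9}->{2,3,4,5}; V {2,3,4,5,8}->{4,5,8}
So after constraint 1: D(V)={4,5,8}, size = 3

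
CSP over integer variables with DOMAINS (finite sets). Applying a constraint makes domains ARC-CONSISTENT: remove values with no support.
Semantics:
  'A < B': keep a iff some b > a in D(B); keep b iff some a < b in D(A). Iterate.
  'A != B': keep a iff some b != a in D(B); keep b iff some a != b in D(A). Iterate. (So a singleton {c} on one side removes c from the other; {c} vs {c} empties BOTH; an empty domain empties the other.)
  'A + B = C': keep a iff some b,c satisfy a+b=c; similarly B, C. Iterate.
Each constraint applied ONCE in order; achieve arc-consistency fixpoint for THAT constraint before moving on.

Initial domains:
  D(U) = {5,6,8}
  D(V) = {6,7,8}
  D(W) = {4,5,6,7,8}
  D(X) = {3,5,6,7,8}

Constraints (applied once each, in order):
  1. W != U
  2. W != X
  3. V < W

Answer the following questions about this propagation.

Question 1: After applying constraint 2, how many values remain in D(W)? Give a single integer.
Constraint 1 (W != U) on D(W)={4,5,6,7,8} D(U)={5,6,8}: no change
Constraint 2 (W != X) on D(W)={4,5,6,7,8} D(X)={3,5,6,7,8}: no change
So after constraint 2: D(W)={4,5,6,7,8}, size = 5

Answer: 5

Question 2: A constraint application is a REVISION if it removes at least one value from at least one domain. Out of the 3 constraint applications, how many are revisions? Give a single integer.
Constraint 1 (W != U) on D(W)={4,5,6,7,8} D(U)={5,6,8}: no change => not a revision
Constraint 2 (W != X) on D(W)={4,5,6,7,8} D(X)={3,5,6,7,8}: no change => not a revision
Constraint 3 (V < W) on D(V)={6,7,8} D(W)={4,5,6,7,8}: V {6,7,8}->{6,7}; W {4,5,6,7,8}->{7,8} => REVISION
Total revisions = 1

Answer: 1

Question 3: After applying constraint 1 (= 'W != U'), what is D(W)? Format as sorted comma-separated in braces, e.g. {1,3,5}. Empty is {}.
Answer: {4,5,6,7,8}

Derivation:
Constraint 1 (W != U) on D(W)={4,5,6,7,8} D(U)={5,6,8}: no change
So after constraint 1: D(W) = {4,5,6,7,8}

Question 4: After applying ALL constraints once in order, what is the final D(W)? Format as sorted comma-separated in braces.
Answer: {7,8}

Derivation:
Constraint 1 (W != U) on D(W)={4,5,6,7,8} D(U)={5,6,8}: no change
Constraint 2 (W != X) on D(W)={4,5,6,7,8} D(X)={3,5,6,7,8}: no change
Constraint 3 (V < W) on D(V)={6,7,8} D(W)={4,5,6,7,8}: V {6,7,8}->{6,7}; W {4,5,6,7,8}->{7,8}
So after all 3 constraints: D(W) = {7,8}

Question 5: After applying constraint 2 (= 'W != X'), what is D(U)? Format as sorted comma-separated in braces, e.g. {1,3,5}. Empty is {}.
Constraint 1 (W != U) on D(W)={4,5,6,7,8} D(U)={5,6,8}: no change
Constraint 2 (W != X) on D(W)={4,5,6,7,8} D(X)={3,5,6,7,8}: no change
So after constraint 2: D(U) = {5,6,8}

Answer: {5,6,8}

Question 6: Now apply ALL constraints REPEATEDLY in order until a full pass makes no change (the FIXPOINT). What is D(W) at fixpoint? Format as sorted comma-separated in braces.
Answer: {7,8}

Derivation:
pass 0 (initial): D(W)={4,5,6,7,8}
pass 1: V {6,7,8}->{6,7}; W {4,5,6,7,8}->{7,8}
pass 2: no change
Fixpoint after 2 passes: D(W) = {7,8}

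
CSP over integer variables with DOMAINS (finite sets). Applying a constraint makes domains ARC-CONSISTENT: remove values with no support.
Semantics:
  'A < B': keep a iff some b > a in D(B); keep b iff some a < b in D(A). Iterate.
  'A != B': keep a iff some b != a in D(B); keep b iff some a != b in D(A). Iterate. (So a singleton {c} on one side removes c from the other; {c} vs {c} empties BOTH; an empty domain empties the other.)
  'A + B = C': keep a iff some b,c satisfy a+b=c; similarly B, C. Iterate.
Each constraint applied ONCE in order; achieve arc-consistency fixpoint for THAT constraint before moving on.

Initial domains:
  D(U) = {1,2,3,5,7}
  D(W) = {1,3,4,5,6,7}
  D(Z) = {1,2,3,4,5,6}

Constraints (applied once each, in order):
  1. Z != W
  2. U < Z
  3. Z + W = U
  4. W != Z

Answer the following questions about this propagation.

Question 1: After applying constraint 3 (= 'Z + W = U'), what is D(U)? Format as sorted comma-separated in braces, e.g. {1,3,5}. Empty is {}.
Answer: {3,5}

Derivation:
Constraint 1 (Z != W) on D(Z)={1,2,3,4,5,6} D(W)={1,3,4,5,6,7}: no change
Constraint 2 (U < Z) on D(U)={1,2,3,5,7} D(Z)={1,2,3,4,5,6}: U {1,2,3,5,7}->{1,2,3,5}; Z {1,2,3,4,5,6}->{2,3,4,5,6}
Constraint 3 (Z + W = U) on D(Z)={2,3,4,5,6} D(W)={1,3,4,5,6,7} D(U)={1,2,3,5}: Z {2,3,4,5,6}->{2,4}; W {1,3,4,5,6,7}->{1,3}; U {1,2,3,5}->{3,5}
So after constraint 3: D(U) = {3,5}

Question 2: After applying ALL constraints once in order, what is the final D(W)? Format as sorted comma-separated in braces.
Answer: {1,3}

Derivation:
Constraint 1 (Z != W) on D(Z)={1,2,3,4,5,6} D(W)={1,3,4,5,6,7}: no change
Constraint 2 (U < Z) on D(U)={1,2,3,5,7} D(Z)={1,2,3,4,5,6}: U {1,2,3,5,7}->{1,2,3,5}; Z {1,2,3,4,5,6}->{2,3,4,5,6}
Constraint 3 (Z + W = U) on D(Z)={2,3,4,5,6} D(W)={1,3,4,5,6,7} D(U)={1,2,3,5}: Z {2,3,4,5,6}->{2,4}; W {1,3,4,5,6,7}->{1,3}; U {1,2,3,5}->{3,5}
Constraint 4 (W != Z) on D(W)={1,3} D(Z)={2,4}: no change
So after all 4 constraints: D(W) = {1,3}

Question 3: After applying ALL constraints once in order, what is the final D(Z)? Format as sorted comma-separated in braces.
Constraint 1 (Z != W) on D(Z)={1,2,3,4,5,6} D(W)={1,3,4,5,6,7}: no change
Constraint 2 (U < Z) on D(U)={1,2,3,5,7} D(Z)={1,2,3,4,5,6}: U {1,2,3,5,7}->{1,2,3,5}; Z {1,2,3,4,5,6}->{2,3,4,5,6}
Constraint 3 (Z + W = U) on D(Z)={2,3,4,5,6} D(W)={1,3,4,5,6,7} D(U)={1,2,3,5}: Z {2,3,4,5,6}->{2,4}; W {1,3,4,5,6,7}->{1,3}; U {1,2,3,5}->{3,5}
Constraint 4 (W != Z) on D(W)={1,3} D(Z)={2,4}: no change
So after all 4 constraints: D(Z) = {2,4}

Answer: {2,4}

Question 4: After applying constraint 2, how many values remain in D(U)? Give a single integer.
Answer: 4

Derivation:
Constraint 1 (Z != W) on D(Z)={1,2,3,4,5,6} D(W)={1,3,4,5,6,7}: no change
Constraint 2 (U < Z) on D(U)={1,2,3,5,7} D(Z)={1,2,3,4,5,6}: U {1,2,3,5,7}->{1,2,3,5}; Z {1,2,3,4,5,6}->{2,3,4,5,6}
So after constraint 2: D(U)={1,2,3,5}, size = 4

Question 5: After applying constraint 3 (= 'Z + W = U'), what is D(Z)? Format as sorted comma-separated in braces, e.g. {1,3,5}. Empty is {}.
Constraint 1 (Z != W) on D(Z)={1,2,3,4,5,6} D(W)={1,3,4,5,6,7}: no change
Constraint 2 (U < Z) on D(U)={1,2,3,5,7} D(Z)={1,2,3,4,5,6}: U {1,2,3,5,7}->{1,2,3,5}; Z {1,2,3,4,5,6}->{2,3,4,5,6}
Constraint 3 (Z + W = U) on D(Z)={2,3,4,5,6} D(W)={1,3,4,5,6,7} D(U)={1,2,3,5}: Z {2,3,4,5,6}->{2,4}; W {1,3,4,5,6,7}->{1,3}; U {1,2,3,5}->{3,5}
So after constraint 3: D(Z) = {2,4}

Answer: {2,4}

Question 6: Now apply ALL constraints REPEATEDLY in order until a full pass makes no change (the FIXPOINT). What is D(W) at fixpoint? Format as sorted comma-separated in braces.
pass 0 (initial): D(W)={1,3,4,5,6,7}
pass 1: U {1,2,3,5,7}->{3,5}; W {1,3,4,5,6,7}->{1,3}; Z {1,2,3,4,5,6}->{2,4}
pass 2: U {3,5}->{}; W {1,3}->{}; Z {2,4}->{}
pass 3: no change
Fixpoint after 3 passes: D(W) = {}

Answer: {}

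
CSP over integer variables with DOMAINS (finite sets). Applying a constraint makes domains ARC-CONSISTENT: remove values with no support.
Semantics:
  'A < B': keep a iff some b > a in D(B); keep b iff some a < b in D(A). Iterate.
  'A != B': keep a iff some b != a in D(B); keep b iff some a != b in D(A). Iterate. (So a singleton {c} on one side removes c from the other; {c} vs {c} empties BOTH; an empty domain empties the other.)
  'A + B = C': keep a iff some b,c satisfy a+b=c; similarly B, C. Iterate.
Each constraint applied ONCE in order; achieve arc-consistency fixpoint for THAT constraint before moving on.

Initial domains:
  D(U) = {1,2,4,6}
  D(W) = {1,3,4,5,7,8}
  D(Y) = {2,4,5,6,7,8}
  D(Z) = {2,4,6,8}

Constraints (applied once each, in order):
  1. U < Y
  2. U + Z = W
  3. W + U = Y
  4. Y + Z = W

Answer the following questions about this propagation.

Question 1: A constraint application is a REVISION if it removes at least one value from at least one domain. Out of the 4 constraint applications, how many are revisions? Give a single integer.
Constraint 1 (U < Y) on D(U)={1,2,4,6} D(Y)={2,4,5,6,7,8}: no change => not a revision
Constraint 2 (U + Z = W) on D(U)={1,2,4,6} D(Z)={2,4,6,8} D(W)={1,3,4,5,7,8}: Z {2,4,6,8}->{2,4,6}; W {1,3,4,5,7,8}->{3,4,5,7,8} => REVISION
Constraint 3 (W + U = Y) on D(W)={3,4,5,7,8} D(U)={1,2,4,6} D(Y)={2,4,5,6,7,8}: W {3,4,5,7,8}->{3,4,5,7}; U {1,2,4,6}->{1,2,4}; Y {2,4,5,6,7,8}->{4,5,6,7,8} => REVISION
Constraint 4 (Y + Z = W) on D(Y)={4,5,6,7,8} D(Z)={2,4,6} D(W)={3,4,5,7}: Y {4,5,6,7,8}->{5}; Z {2,4,6}->{2}; W {3,4,5,7}->{7} => REVISION
Total revisions = 3

Answer: 3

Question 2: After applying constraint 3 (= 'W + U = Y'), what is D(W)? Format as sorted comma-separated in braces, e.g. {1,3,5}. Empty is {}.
Constraint 1 (U < Y) on D(U)={1,2,4,6} D(Y)={2,4,5,6,7,8}: no change
Constraint 2 (U + Z = W) on D(U)={1,2,4,6} D(Z)={2,4,6,8} D(W)={1,3,4,5,7,8}: Z {2,4,6,8}->{2,4,6}; W {1,3,4,5,7,8}->{3,4,5,7,8}
Constraint 3 (W + U = Y) on D(W)={3,4,5,7,8} D(U)={1,2,4,6} D(Y)={2,4,5,6,7,8}: W {3,4,5,7,8}->{3,4,5,7}; U {1,2,4,6}->{1,2,4}; Y {2,4,5,6,7,8}->{4,5,6,7,8}
So after constraint 3: D(W) = {3,4,5,7}

Answer: {3,4,5,7}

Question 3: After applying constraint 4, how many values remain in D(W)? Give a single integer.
Constraint 1 (U < Y) on D(U)={1,2,4,6} D(Y)={2,4,5,6,7,8}: no change
Constraint 2 (U + Z = W) on D(U)={1,2,4,6} D(Z)={2,4,6,8} D(W)={1,3,4,5,7,8}: Z {2,4,6,8}->{2,4,6}; W {1,3,4,5,7,8}->{3,4,5,7,8}
Constraint 3 (W + U = Y) on D(W)={3,4,5,7,8} D(U)={1,2,4,6} D(Y)={2,4,5,6,7,8}: W {3,4,5,7,8}->{3,4,5,7}; U {1,2,4,6}->{1,2,4}; Y {2,4,5,6,7,8}->{4,5,6,7,8}
Constraint 4 (Y + Z = W) on D(Y)={4,5,6,7,8} D(Z)={2,4,6} D(W)={3,4,5,7}: Y {4,5,6,7,8}->{5}; Z {2,4,6}->{2}; W {3,4,5,7}->{7}
So after constraint 4: D(W)={7}, size = 1

Answer: 1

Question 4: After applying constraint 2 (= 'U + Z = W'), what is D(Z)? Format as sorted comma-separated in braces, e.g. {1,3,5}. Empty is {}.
Constraint 1 (U < Y) on D(U)={1,2,4,6} D(Y)={2,4,5,6,7,8}: no change
Constraint 2 (U + Z = W) on D(U)={1,2,4,6} D(Z)={2,4,6,8} D(W)={1,3,4,5,7,8}: Z {2,4,6,8}->{2,4,6}; W {1,3,4,5,7,8}->{3,4,5,7,8}
So after constraint 2: D(Z) = {2,4,6}

Answer: {2,4,6}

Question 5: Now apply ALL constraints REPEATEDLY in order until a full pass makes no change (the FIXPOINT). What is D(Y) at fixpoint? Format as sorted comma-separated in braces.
pass 0 (initial): D(Y)={2,4,5,6,7,8}
pass 1: U {1,2,4,6}->{1,2,4}; W {1,3,4,5,7,8}->{7}; Y {2,4,5,6,7,8}->{5}; Z {2,4,6,8}->{2}
pass 2: U {1,2,4}->{}; W {7}->{}; Y {5}->{}; Z {2}->{}
pass 3: no change
Fixpoint after 3 passes: D(Y) = {}

Answer: {}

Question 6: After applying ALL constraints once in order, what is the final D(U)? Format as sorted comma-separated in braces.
Constraint 1 (U < Y) on D(U)={1,2,4,6} D(Y)={2,4,5,6,7,8}: no change
Constraint 2 (U + Z = W) on D(U)={1,2,4,6} D(Z)={2,4,6,8} D(W)={1,3,4,5,7,8}: Z {2,4,6,8}->{2,4,6}; W {1,3,4,5,7,8}->{3,4,5,7,8}
Constraint 3 (W + U = Y) on D(W)={3,4,5,7,8} D(U)={1,2,4,6} D(Y)={2,4,5,6,7,8}: W {3,4,5,7,8}->{3,4,5,7}; U {1,2,4,6}->{1,2,4}; Y {2,4,5,6,7,8}->{4,5,6,7,8}
Constraint 4 (Y + Z = W) on D(Y)={4,5,6,7,8} D(Z)={2,4,6} D(W)={3,4,5,7}: Y {4,5,6,7,8}->{5}; Z {2,4,6}->{2}; W {3,4,5,7}->{7}
So after all 4 constraints: D(U) = {1,2,4}

Answer: {1,2,4}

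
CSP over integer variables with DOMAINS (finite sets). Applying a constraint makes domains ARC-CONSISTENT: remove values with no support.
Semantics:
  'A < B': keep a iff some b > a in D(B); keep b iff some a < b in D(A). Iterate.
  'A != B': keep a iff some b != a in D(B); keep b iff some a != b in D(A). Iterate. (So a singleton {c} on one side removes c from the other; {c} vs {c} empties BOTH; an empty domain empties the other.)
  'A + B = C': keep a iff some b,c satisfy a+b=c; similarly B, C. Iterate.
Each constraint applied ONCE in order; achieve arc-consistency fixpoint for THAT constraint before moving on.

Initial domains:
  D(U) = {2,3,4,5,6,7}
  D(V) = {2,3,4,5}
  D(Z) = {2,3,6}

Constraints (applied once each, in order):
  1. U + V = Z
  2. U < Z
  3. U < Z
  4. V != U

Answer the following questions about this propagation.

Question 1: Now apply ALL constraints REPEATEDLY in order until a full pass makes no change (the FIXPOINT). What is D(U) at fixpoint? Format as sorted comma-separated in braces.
Answer: {2,3,4}

Derivation:
pass 0 (initial): D(U)={2,3,4,5,6,7}
pass 1: U {2,3,4,5,6,7}->{2,3,4}; V {2,3,4,5}->{2,3,4}; Z {2,3,6}->{6}
pass 2: no change
Fixpoint after 2 passes: D(U) = {2,3,4}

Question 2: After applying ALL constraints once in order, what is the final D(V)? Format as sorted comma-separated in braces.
Constraint 1 (U + V = Z) on D(U)={2,3,4,5,6,7} D(V)={2,3,4,5} D(Z)={2,3,6}: U {2,3,4,5,6,7}->{2,3,4}; V {2,3,4,5}->{2,3,4}; Z {2,3,6}->{6}
Constraint 2 (U < Z) on D(U)={2,3,4} D(Z)={6}: no change
Constraint 3 (U < Z) on D(U)={2,3,4} D(Z)={6}: no change
Constraint 4 (V != U) on D(V)={2,3,4} D(U)={2,3,4}: no change
So after all 4 constraints: D(V) = {2,3,4}

Answer: {2,3,4}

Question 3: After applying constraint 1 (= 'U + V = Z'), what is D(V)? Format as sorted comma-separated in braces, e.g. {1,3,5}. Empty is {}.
Constraint 1 (U + V = Z) on D(U)={2,3,4,5,6,7} D(V)={2,3,4,5} D(Z)={2,3,6}: U {2,3,4,5,6,7}->{2,3,4}; V {2,3,4,5}->{2,3,4}; Z {2,3,6}->{6}
So after constraint 1: D(V) = {2,3,4}

Answer: {2,3,4}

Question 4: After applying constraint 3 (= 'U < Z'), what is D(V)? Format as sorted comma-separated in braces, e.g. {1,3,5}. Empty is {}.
Constraint 1 (U + V = Z) on D(U)={2,3,4,5,6,7} D(V)={2,3,4,5} D(Z)={2,3,6}: U {2,3,4,5,6,7}->{2,3,4}; V {2,3,4,5}->{2,3,4}; Z {2,3,6}->{6}
Constraint 2 (U < Z) on D(U)={2,3,4} D(Z)={6}: no change
Constraint 3 (U < Z) on D(U)={2,3,4} D(Z)={6}: no change
So after constraint 3: D(V) = {2,3,4}

Answer: {2,3,4}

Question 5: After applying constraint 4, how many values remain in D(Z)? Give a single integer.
Constraint 1 (U + V = Z) on D(U)={2,3,4,5,6,7} D(V)={2,3,4,5} D(Z)={2,3,6}: U {2,3,4,5,6,7}->{2,3,4}; V {2,3,4,5}->{2,3,4}; Z {2,3,6}->{6}
Constraint 2 (U < Z) on D(U)={2,3,4} D(Z)={6}: no change
Constraint 3 (U < Z) on D(U)={2,3,4} D(Z)={6}: no change
Constraint 4 (V != U) on D(V)={2,3,4} D(U)={2,3,4}: no change
So after constraint 4: D(Z)={6}, size = 1

Answer: 1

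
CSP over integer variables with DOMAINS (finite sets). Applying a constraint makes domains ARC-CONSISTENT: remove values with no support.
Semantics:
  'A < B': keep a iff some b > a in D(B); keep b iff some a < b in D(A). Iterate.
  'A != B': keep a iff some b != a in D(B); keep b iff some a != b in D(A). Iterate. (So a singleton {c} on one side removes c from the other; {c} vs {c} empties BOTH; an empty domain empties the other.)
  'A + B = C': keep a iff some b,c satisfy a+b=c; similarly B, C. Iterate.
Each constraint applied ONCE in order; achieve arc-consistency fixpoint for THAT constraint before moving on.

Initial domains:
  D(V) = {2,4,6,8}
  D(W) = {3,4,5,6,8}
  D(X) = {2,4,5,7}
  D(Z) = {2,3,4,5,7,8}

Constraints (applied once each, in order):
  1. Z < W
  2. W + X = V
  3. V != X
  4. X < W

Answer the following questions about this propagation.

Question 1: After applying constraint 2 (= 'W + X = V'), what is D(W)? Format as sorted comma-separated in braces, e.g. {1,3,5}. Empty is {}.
Constraint 1 (Z < W) on D(Z)={2,3,4,5,7,8} D(W)={3,4,5,6,8}: Z {2,3,4,5,7,8}->{2,3,4,5,7}
Constraint 2 (W + X = V) on D(W)={3,4,5,6,8} D(X)={2,4,5,7} D(V)={2,4,6,8}: W {3,4,5,6,8}->{3,4,6}; X {2,4,5,7}->{2,4,5}; V {2,4,6,8}->{6,8}
So after constraint 2: D(W) = {3,4,6}

Answer: {3,4,6}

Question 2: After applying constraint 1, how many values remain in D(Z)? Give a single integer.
Constraint 1 (Z < W) on D(Z)={2,3,4,5,7,8} D(W)={3,4,5,6,8}: Z {2,3,4,5,7,8}->{2,3,4,5,7}
So after constraint 1: D(Z)={2,3,4,5,7}, size = 5

Answer: 5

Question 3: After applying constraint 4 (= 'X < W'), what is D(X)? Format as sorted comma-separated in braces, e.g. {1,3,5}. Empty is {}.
Answer: {2,4,5}

Derivation:
Constraint 1 (Z < W) on D(Z)={2,3,4,5,7,8} D(W)={3,4,5,6,8}: Z {2,3,4,5,7,8}->{2,3,4,5,7}
Constraint 2 (W + X = V) on D(W)={3,4,5,6,8} D(X)={2,4,5,7} D(V)={2,4,6,8}: W {3,4,5,6,8}->{3,4,6}; X {2,4,5,7}->{2,4,5}; V {2,4,6,8}->{6,8}
Constraint 3 (V != X) on D(V)={6,8} D(X)={2,4,5}: no change
Constraint 4 (X < W) on D(X)={2,4,5} D(W)={3,4,6}: no change
So after constraint 4: D(X) = {2,4,5}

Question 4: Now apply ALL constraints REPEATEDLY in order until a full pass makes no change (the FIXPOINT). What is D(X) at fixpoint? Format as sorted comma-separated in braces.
pass 0 (initial): D(X)={2,4,5,7}
pass 1: V {2,4,6,8}->{6,8}; W {3,4,5,6,8}->{3,4,6}; X {2,4,5,7}->{2,4,5}; Z {2,3,4,5,7,8}->{2,3,4,5,7}
pass 2: Z {2,3,4,5,7}->{2,3,4,5}
pass 3: no change
Fixpoint after 3 passes: D(X) = {2,4,5}

Answer: {2,4,5}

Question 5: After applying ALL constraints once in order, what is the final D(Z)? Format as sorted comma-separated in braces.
Constraint 1 (Z < W) on D(Z)={2,3,4,5,7,8} D(W)={3,4,5,6,8}: Z {2,3,4,5,7,8}->{2,3,4,5,7}
Constraint 2 (W + X = V) on D(W)={3,4,5,6,8} D(X)={2,4,5,7} D(V)={2,4,6,8}: W {3,4,5,6,8}->{3,4,6}; X {2,4,5,7}->{2,4,5}; V {2,4,6,8}->{6,8}
Constraint 3 (V != X) on D(V)={6,8} D(X)={2,4,5}: no change
Constraint 4 (X < W) on D(X)={2,4,5} D(W)={3,4,6}: no change
So after all 4 constraints: D(Z) = {2,3,4,5,7}

Answer: {2,3,4,5,7}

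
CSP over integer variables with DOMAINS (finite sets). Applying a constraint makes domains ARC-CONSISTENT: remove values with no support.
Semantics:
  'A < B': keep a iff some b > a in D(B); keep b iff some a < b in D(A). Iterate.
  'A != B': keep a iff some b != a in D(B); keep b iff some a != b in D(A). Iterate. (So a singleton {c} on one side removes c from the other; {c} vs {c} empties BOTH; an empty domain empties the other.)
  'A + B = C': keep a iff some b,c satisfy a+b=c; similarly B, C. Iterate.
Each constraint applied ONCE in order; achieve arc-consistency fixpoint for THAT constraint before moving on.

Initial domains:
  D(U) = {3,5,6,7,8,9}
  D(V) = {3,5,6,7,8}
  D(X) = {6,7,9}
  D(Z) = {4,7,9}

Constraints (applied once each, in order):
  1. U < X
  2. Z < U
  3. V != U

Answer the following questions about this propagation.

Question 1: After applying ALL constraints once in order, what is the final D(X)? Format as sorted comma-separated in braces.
Answer: {6,7,9}

Derivation:
Constraint 1 (U < X) on D(U)={3,5,6,7,8,9} D(X)={6,7,9}: U {3,5,6,7,8,9}->{3,5,6,7,8}
Constraint 2 (Z < U) on D(Z)={4,7,9} D(U)={3,5,6,7,8}: Z {4,7,9}->{4,7}; U {3,5,6,7,8}->{5,6,7,8}
Constraint 3 (V != U) on D(V)={3,5,6,7,8} D(U)={5,6,7,8}: no change
So after all 3 constraints: D(X) = {6,7,9}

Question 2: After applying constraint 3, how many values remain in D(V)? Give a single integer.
Constraint 1 (U < X) on D(U)={3,5,6,7,8,9} D(X)={6,7,9}: U {3,5,6,7,8,9}->{3,5,6,7,8}
Constraint 2 (Z < U) on D(Z)={4,7,9} D(U)={3,5,6,7,8}: Z {4,7,9}->{4,7}; U {3,5,6,7,8}->{5,6,7,8}
Constraint 3 (V != U) on D(V)={3,5,6,7,8} D(U)={5,6,7,8}: no change
So after constraint 3: D(V)={3,5,6,7,8}, size = 5

Answer: 5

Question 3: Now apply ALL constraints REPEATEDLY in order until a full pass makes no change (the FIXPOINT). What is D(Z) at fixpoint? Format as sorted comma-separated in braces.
Answer: {4,7}

Derivation:
pass 0 (initial): D(Z)={4,7,9}
pass 1: U {3,5,6,7,8,9}->{5,6,7,8}; Z {4,7,9}->{4,7}
pass 2: no change
Fixpoint after 2 passes: D(Z) = {4,7}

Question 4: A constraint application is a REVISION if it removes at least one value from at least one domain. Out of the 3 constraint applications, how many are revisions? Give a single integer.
Answer: 2

Derivation:
Constraint 1 (U < X) on D(U)={3,5,6,7,8,9} D(X)={6,7,9}: U {3,5,6,7,8,9}->{3,5,6,7,8} => REVISION
Constraint 2 (Z < U) on D(Z)={4,7,9} D(U)={3,5,6,7,8}: Z {4,7,9}->{4,7}; U {3,5,6,7,8}->{5,6,7,8} => REVISION
Constraint 3 (V != U) on D(V)={3,5,6,7,8} D(U)={5,6,7,8}: no change => not a revision
Total revisions = 2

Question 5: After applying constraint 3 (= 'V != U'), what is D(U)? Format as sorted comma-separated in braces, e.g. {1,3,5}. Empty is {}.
Constraint 1 (U < X) on D(U)={3,5,6,7,8,9} D(X)={6,7,9}: U {3,5,6,7,8,9}->{3,5,6,7,8}
Constraint 2 (Z < U) on D(Z)={4,7,9} D(U)={3,5,6,7,8}: Z {4,7,9}->{4,7}; U {3,5,6,7,8}->{5,6,7,8}
Constraint 3 (V != U) on D(V)={3,5,6,7,8} D(U)={5,6,7,8}: no change
So after constraint 3: D(U) = {5,6,7,8}

Answer: {5,6,7,8}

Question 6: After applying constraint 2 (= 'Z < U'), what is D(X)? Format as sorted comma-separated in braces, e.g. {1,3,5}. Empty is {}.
Constraint 1 (U < X) on D(U)={3,5,6,7,8,9} D(X)={6,7,9}: U {3,5,6,7,8,9}->{3,5,6,7,8}
Constraint 2 (Z < U) on D(Z)={4,7,9} D(U)={3,5,6,7,8}: Z {4,7,9}->{4,7}; U {3,5,6,7,8}->{5,6,7,8}
So after constraint 2: D(X) = {6,7,9}

Answer: {6,7,9}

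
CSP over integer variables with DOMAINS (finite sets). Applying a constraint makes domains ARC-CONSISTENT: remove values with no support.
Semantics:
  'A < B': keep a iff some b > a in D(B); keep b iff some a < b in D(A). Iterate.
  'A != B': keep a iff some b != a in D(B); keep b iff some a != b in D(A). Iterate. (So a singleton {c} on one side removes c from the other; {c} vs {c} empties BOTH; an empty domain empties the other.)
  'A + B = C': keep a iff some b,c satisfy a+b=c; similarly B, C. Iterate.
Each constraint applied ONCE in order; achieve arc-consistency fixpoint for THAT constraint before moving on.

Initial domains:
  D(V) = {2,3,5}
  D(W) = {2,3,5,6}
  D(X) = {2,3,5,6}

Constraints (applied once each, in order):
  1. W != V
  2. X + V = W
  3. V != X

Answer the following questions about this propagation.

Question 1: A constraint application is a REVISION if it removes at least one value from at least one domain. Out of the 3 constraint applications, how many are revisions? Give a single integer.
Answer: 1

Derivation:
Constraint 1 (W != V) on D(W)={2,3,5,6} D(V)={2,3,5}: no change => not a revision
Constraint 2 (X + V = W) on D(X)={2,3,5,6} D(V)={2,3,5} D(W)={2,3,5,6}: X {2,3,5,6}->{2,3}; V {2,3,5}->{2,3}; W {2,3,5,6}->{5,6} => REVISION
Constraint 3 (V != X) on D(V)={2,3} D(X)={2,3}: no change => not a revision
Total revisions = 1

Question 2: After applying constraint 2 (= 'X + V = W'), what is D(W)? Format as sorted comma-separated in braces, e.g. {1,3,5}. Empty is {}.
Answer: {5,6}

Derivation:
Constraint 1 (W != V) on D(W)={2,3,5,6} D(V)={2,3,5}: no change
Constraint 2 (X + V = W) on D(X)={2,3,5,6} D(V)={2,3,5} D(W)={2,3,5,6}: X {2,3,5,6}->{2,3}; V {2,3,5}->{2,3}; W {2,3,5,6}->{5,6}
So after constraint 2: D(W) = {5,6}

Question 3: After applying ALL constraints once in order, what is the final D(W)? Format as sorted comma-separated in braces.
Constraint 1 (W != V) on D(W)={2,3,5,6} D(V)={2,3,5}: no change
Constraint 2 (X + V = W) on D(X)={2,3,5,6} D(V)={2,3,5} D(W)={2,3,5,6}: X {2,3,5,6}->{2,3}; V {2,3,5}->{2,3}; W {2,3,5,6}->{5,6}
Constraint 3 (V != X) on D(V)={2,3} D(X)={2,3}: no change
So after all 3 constraints: D(W) = {5,6}

Answer: {5,6}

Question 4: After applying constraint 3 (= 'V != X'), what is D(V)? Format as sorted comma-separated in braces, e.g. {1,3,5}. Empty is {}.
Answer: {2,3}

Derivation:
Constraint 1 (W != V) on D(W)={2,3,5,6} D(V)={2,3,5}: no change
Constraint 2 (X + V = W) on D(X)={2,3,5,6} D(V)={2,3,5} D(W)={2,3,5,6}: X {2,3,5,6}->{2,3}; V {2,3,5}->{2,3}; W {2,3,5,6}->{5,6}
Constraint 3 (V != X) on D(V)={2,3} D(X)={2,3}: no change
So after constraint 3: D(V) = {2,3}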